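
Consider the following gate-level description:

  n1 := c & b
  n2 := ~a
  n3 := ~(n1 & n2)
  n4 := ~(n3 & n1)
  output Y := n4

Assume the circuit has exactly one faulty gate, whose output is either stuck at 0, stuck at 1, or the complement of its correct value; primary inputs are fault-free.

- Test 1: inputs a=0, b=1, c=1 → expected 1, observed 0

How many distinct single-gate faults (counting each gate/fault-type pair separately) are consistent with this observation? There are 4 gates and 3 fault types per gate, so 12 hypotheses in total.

6

Fault-free: n1=1, n2=1, n3=0, n4=1 → 1. Observed 0.
  n1 stuck-at-0: output 1 ✗
  n1 stuck-at-1: output 1 ✗
  n1 inverted output: output 1 ✗
  n2 stuck-at-0: output 0 ✓
  n2 stuck-at-1: output 1 ✗
  n2 inverted output: output 0 ✓
  n3 stuck-at-0: output 1 ✗
  n3 stuck-at-1: output 0 ✓
  n3 inverted output: output 0 ✓
  n4 stuck-at-0: output 0 ✓
  n4 stuck-at-1: output 1 ✗
  n4 inverted output: output 0 ✓
Consistent faults: {n2 stuck-at-0, n2 inverted output, n3 stuck-at-1, n3 inverted output, n4 stuck-at-0, n4 inverted output} — 6 in all.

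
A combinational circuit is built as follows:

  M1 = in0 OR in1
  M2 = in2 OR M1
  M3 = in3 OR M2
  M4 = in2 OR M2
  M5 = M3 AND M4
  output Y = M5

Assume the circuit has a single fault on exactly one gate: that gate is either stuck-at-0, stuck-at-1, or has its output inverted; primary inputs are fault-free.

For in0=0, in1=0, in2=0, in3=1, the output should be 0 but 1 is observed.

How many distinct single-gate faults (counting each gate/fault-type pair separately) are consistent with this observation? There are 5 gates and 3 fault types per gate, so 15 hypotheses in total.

Fault-free: M1=0, M2=0, M3=1, M4=0, M5=0 → 0. Observed 1.
  M1: stuck-at-1, inverted output ✓; others ✗
  M2: stuck-at-1, inverted output ✓; others ✗
  M3: none of the 3 fault types match ✗
  M4: stuck-at-1, inverted output ✓; others ✗
  M5: stuck-at-1, inverted output ✓; others ✗
Consistent faults: {M1 stuck-at-1, M1 inverted output, M2 stuck-at-1, M2 inverted output, M4 stuck-at-1, M4 inverted output, M5 stuck-at-1, M5 inverted output} — 8 in all.

8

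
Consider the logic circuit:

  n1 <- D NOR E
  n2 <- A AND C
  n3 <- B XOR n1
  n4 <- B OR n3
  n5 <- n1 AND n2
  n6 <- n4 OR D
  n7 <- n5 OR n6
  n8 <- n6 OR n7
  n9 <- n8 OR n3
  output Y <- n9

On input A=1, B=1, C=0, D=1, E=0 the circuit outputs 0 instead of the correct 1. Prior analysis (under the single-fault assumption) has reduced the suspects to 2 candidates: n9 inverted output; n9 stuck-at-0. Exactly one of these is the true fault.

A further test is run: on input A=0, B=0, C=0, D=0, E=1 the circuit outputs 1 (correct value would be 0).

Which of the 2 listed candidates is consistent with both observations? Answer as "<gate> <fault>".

n9 inverted output

Evaluate each candidate on input A=0, B=0, C=0, D=0, E=1:
  n9 inverted output: n1=0, n2=0, n3=0, n4=0, n5=0, n6=0, n7=0, n8=0, n9=1 [inverted output] → 1 — matches
  n9 stuck-at-0: n1=0, n2=0, n3=0, n4=0, n5=0, n6=0, n7=0, n8=0, n9=0 [stuck-at-0] → 0 — eliminated
Only n9 inverted output reproduces the observed 1.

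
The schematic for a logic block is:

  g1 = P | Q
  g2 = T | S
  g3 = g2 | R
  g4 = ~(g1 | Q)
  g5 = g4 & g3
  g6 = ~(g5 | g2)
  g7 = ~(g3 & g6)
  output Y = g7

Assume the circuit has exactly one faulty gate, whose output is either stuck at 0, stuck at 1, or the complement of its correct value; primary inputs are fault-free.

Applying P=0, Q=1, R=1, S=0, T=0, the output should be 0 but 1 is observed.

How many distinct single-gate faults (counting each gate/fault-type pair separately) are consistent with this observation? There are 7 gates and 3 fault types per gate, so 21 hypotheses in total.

12

Fault-free: g1=1, g2=0, g3=1, g4=0, g5=0, g6=1, g7=0 → 0. Observed 1.
  g1: none of the 3 fault types match ✗
  g2: stuck-at-1, inverted output ✓; others ✗
  g3: stuck-at-0, inverted output ✓; others ✗
  g4: stuck-at-1, inverted output ✓; others ✗
  g5: stuck-at-1, inverted output ✓; others ✗
  g6: stuck-at-0, inverted output ✓; others ✗
  g7: stuck-at-1, inverted output ✓; others ✗
Consistent faults: {g2 stuck-at-1, g2 inverted output, g3 stuck-at-0, g3 inverted output, g4 stuck-at-1, g4 inverted output, g5 stuck-at-1, g5 inverted output, g6 stuck-at-0, g6 inverted output, g7 stuck-at-1, g7 inverted output} — 12 in all.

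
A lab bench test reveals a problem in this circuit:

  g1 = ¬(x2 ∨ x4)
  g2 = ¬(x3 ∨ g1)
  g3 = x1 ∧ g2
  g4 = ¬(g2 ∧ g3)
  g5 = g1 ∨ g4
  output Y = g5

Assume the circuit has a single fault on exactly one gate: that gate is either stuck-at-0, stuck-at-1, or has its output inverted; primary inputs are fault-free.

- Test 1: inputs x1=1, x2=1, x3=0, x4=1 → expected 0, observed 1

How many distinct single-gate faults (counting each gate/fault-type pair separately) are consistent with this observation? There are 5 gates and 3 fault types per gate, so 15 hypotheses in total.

Fault-free: g1=0, g2=1, g3=1, g4=0, g5=0 → 0. Observed 1.
  g1: stuck-at-1, inverted output ✓; others ✗
  g2: stuck-at-0, inverted output ✓; others ✗
  g3: stuck-at-0, inverted output ✓; others ✗
  g4: stuck-at-1, inverted output ✓; others ✗
  g5: stuck-at-1, inverted output ✓; others ✗
Consistent faults: {g1 stuck-at-1, g1 inverted output, g2 stuck-at-0, g2 inverted output, g3 stuck-at-0, g3 inverted output, g4 stuck-at-1, g4 inverted output, g5 stuck-at-1, g5 inverted output} — 10 in all.

10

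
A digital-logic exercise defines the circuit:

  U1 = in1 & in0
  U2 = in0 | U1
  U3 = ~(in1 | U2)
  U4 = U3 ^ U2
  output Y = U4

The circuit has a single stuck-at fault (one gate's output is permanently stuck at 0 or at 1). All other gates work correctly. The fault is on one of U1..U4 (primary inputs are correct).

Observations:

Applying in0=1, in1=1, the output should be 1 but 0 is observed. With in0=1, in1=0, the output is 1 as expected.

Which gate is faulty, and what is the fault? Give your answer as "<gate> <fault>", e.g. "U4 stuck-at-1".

U2 stuck-at-0

Fault-free values for test 1 (in0=1, in1=1): U1=1, U2=1, U3=0, U4=1, giving Y=1. Observed 0.
Test 1: faults giving observed 0 are {U2 stuck-at-0, U3 stuck-at-1, U4 stuck-at-0}.
Test 2 (in0=1, in1=0): fault-free U1=0, U2=1, U3=0, U4=1 → 1; observed 1. Eliminates U3 stuck-at-1, U4 stuck-at-0.
Only U2 stuck-at-0 is consistent with every test.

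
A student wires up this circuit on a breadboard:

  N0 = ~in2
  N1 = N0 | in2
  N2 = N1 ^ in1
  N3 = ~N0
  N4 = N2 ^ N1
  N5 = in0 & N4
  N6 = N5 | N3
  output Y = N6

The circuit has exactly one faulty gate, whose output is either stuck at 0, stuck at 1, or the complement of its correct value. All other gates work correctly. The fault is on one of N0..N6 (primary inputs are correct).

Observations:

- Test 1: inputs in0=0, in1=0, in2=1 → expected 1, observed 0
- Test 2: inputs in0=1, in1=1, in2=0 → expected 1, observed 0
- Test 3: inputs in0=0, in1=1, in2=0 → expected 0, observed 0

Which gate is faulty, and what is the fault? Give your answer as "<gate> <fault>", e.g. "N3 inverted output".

Fault-free values for test 1 (in0=0, in1=0, in2=1): N0=0, N1=1, N2=1, N3=1, N4=0, N5=0, N6=1, giving Y=1. Observed 0.
Test 1: faults giving observed 0 are {N0 stuck-at-1, N0 inverted output, N3 stuck-at-0, N3 inverted output, N6 stuck-at-0, N6 inverted output}.
Test 2 (in0=1, in1=1, in2=0): fault-free N0=1, N1=1, N2=0, N3=0, N4=1, N5=1, N6=1 → 1; observed 0. Eliminates N0 stuck-at-1, N0 inverted output, N3 stuck-at-0, N3 inverted output.
Test 3 (in0=0, in1=1, in2=0): fault-free N0=1, N1=1, N2=0, N3=0, N4=1, N5=0, N6=0 → 0; observed 0. Eliminates N6 inverted output.
Only N6 stuck-at-0 is consistent with every test.

N6 stuck-at-0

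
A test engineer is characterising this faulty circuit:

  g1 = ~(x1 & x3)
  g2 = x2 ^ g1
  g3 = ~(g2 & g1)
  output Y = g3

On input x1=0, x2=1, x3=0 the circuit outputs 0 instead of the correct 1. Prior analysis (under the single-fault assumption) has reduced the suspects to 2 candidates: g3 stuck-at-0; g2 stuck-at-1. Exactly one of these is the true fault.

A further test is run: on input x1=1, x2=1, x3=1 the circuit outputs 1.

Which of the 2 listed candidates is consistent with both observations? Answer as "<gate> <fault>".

g2 stuck-at-1

Evaluate each candidate on input x1=1, x2=1, x3=1:
  g3 stuck-at-0: g1=0, g2=1, g3=0 [stuck-at-0] → 0 — eliminated
  g2 stuck-at-1: g1=0, g2=1 [stuck-at-1], g3=1 → 1 — matches
Only g2 stuck-at-1 reproduces the observed 1.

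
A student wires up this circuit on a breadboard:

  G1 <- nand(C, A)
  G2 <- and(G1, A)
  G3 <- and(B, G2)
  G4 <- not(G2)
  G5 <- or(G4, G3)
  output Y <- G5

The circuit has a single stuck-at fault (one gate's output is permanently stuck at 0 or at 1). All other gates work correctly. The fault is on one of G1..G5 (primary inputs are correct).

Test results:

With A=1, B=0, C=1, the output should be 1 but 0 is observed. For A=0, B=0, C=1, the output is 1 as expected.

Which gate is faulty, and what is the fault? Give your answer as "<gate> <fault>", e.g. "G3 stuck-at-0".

Fault-free values for test 1 (A=1, B=0, C=1): G1=0, G2=0, G3=0, G4=1, G5=1, giving Y=1. Observed 0.
Test 1: faults giving observed 0 are {G1 stuck-at-1, G2 stuck-at-1, G4 stuck-at-0, G5 stuck-at-0}.
Test 2 (A=0, B=0, C=1): fault-free G1=1, G2=0, G3=0, G4=1, G5=1 → 1; observed 1. Eliminates G2 stuck-at-1, G4 stuck-at-0, G5 stuck-at-0.
Only G1 stuck-at-1 is consistent with every test.

G1 stuck-at-1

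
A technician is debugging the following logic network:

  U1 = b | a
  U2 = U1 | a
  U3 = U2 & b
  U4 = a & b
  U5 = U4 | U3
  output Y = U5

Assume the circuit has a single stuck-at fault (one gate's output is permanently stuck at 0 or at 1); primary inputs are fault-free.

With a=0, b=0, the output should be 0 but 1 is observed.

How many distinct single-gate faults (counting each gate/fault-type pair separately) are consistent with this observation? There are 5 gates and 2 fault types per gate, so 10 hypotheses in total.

3

Fault-free: U1=0, U2=0, U3=0, U4=0, U5=0 → 0. Observed 1.
  U1 stuck-at-0: output 0 ✗
  U1 stuck-at-1: output 0 ✗
  U2 stuck-at-0: output 0 ✗
  U2 stuck-at-1: output 0 ✗
  U3 stuck-at-0: output 0 ✗
  U3 stuck-at-1: output 1 ✓
  U4 stuck-at-0: output 0 ✗
  U4 stuck-at-1: output 1 ✓
  U5 stuck-at-0: output 0 ✗
  U5 stuck-at-1: output 1 ✓
Consistent faults: {U3 stuck-at-1, U4 stuck-at-1, U5 stuck-at-1} — 3 in all.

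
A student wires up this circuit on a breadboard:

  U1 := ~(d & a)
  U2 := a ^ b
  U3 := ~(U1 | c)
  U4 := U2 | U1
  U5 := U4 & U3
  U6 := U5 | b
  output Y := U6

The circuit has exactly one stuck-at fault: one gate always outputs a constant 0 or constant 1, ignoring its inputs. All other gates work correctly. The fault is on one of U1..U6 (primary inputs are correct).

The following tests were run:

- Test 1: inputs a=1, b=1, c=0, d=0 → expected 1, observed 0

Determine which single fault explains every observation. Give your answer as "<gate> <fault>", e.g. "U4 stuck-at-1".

Fault-free values for test 1 (a=1, b=1, c=0, d=0): U1=1, U2=0, U3=0, U4=1, U5=0, U6=1, giving Y=1. Observed 0.
Test 1: faults giving observed 0 are {U6 stuck-at-0}.
Only U6 stuck-at-0 is consistent with every test.

U6 stuck-at-0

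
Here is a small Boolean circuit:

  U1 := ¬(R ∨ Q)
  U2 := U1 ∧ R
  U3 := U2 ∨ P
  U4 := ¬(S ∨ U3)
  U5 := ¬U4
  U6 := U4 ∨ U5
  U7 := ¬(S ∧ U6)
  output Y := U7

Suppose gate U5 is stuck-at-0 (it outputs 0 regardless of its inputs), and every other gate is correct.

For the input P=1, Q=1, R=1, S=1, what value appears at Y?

1

Propagate with U5 forced: U1=0, U2=0, U3=1, U4=0, U5=0 [stuck-at-0], U6=0, U7=1.
So Y = 1. (Without the fault it would be 0.)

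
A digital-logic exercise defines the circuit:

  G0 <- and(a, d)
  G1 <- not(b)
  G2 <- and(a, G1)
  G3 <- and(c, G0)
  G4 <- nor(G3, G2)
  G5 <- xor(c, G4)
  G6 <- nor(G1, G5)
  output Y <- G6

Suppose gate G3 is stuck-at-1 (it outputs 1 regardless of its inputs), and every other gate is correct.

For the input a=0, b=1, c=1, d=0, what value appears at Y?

Propagate with G3 forced: G0=0, G1=0, G2=0, G3=1 [stuck-at-1], G4=0, G5=1, G6=0.
So Y = 0. (Without the fault it would be 1.)

0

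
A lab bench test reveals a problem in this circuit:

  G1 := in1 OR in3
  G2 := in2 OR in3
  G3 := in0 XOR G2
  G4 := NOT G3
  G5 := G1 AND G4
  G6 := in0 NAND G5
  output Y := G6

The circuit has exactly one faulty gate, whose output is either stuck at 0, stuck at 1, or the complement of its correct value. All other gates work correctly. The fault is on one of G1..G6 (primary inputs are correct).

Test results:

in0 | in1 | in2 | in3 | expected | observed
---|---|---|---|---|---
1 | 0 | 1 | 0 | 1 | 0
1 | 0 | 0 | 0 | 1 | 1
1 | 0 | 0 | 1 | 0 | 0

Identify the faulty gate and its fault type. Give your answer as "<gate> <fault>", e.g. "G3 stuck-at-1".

Fault-free values for test 1 (in0=1, in1=0, in2=1, in3=0): G1=0, G2=1, G3=0, G4=1, G5=0, G6=1, giving Y=1. Observed 0.
Test 1: faults giving observed 0 are {G1 stuck-at-1, G1 inverted output, G5 stuck-at-1, G5 inverted output, G6 stuck-at-0, G6 inverted output}.
Test 2 (in0=1, in1=0, in2=0, in3=0): fault-free G1=0, G2=0, G3=1, G4=0, G5=0, G6=1 → 1; observed 1. Eliminates G5 stuck-at-1, G5 inverted output, G6 stuck-at-0, G6 inverted output.
Test 3 (in0=1, in1=0, in2=0, in3=1): fault-free G1=1, G2=1, G3=0, G4=1, G5=1, G6=0 → 0; observed 0. Eliminates G1 inverted output.
Only G1 stuck-at-1 is consistent with every test.

G1 stuck-at-1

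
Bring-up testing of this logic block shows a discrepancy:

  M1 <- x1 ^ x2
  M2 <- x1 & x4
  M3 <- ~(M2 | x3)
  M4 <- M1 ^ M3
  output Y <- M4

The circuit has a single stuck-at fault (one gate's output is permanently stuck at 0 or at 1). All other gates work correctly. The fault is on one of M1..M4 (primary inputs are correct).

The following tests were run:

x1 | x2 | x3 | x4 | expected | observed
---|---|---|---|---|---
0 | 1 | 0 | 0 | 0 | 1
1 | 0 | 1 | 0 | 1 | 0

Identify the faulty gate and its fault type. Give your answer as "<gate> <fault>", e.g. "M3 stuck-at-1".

M1 stuck-at-0

Fault-free values for test 1 (x1=0, x2=1, x3=0, x4=0): M1=1, M2=0, M3=1, M4=0, giving Y=0. Observed 1.
Test 1: faults giving observed 1 are {M1 stuck-at-0, M2 stuck-at-1, M3 stuck-at-0, M4 stuck-at-1}.
Test 2 (x1=1, x2=0, x3=1, x4=0): fault-free M1=1, M2=0, M3=0, M4=1 → 1; observed 0. Eliminates M2 stuck-at-1, M3 stuck-at-0, M4 stuck-at-1.
Only M1 stuck-at-0 is consistent with every test.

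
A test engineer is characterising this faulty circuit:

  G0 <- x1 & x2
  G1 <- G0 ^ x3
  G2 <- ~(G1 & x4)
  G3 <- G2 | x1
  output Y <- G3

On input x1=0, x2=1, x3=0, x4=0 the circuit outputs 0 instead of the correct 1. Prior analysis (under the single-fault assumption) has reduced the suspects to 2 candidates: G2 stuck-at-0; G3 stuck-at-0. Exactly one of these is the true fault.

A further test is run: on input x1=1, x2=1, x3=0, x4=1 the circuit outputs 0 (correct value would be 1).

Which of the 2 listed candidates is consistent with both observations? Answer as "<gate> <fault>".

Evaluate each candidate on input x1=1, x2=1, x3=0, x4=1:
  G2 stuck-at-0: G0=1, G1=1, G2=0 [stuck-at-0], G3=1 → 1 — eliminated
  G3 stuck-at-0: G0=1, G1=1, G2=0, G3=0 [stuck-at-0] → 0 — matches
Only G3 stuck-at-0 reproduces the observed 0.

G3 stuck-at-0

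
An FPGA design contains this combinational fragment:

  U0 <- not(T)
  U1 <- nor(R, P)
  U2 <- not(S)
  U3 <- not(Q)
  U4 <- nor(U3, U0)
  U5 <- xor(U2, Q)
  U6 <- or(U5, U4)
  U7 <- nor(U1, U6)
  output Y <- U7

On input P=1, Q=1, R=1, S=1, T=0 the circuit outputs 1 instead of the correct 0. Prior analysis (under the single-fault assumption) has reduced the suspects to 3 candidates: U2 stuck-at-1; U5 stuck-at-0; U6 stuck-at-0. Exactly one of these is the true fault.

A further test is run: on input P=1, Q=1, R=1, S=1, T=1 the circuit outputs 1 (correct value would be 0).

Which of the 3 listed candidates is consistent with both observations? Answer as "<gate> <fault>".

Evaluate each candidate on input P=1, Q=1, R=1, S=1, T=1:
  U2 stuck-at-1: U0=0, U1=0, U2=1 [stuck-at-1], U3=0, U4=1, U5=0, U6=1, U7=0 → 0 — eliminated
  U5 stuck-at-0: U0=0, U1=0, U2=0, U3=0, U4=1, U5=0 [stuck-at-0], U6=1, U7=0 → 0 — eliminated
  U6 stuck-at-0: U0=0, U1=0, U2=0, U3=0, U4=1, U5=1, U6=0 [stuck-at-0], U7=1 → 1 — matches
Only U6 stuck-at-0 reproduces the observed 1.

U6 stuck-at-0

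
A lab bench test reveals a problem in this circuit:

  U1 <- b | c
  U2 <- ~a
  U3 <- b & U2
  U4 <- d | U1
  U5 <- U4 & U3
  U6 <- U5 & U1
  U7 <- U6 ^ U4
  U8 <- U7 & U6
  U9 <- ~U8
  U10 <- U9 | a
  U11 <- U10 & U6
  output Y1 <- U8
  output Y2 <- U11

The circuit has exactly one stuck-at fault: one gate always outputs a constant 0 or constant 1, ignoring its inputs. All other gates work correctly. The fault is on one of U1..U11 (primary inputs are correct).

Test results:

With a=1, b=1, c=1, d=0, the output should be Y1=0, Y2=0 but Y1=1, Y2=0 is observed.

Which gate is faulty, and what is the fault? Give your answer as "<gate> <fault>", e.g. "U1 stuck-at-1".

U8 stuck-at-1

Fault-free values for test 1 (a=1, b=1, c=1, d=0): U1=1, U2=0, U3=0, U4=1, U5=0, U6=0, U7=1, U8=0, U9=1, U10=1, U11=0, giving Y1=0, Y2=0. Observed Y1=1, Y2=0.
Test 1: faults giving observed Y1=1, Y2=0 are {U8 stuck-at-1}.
Only U8 stuck-at-1 is consistent with every test.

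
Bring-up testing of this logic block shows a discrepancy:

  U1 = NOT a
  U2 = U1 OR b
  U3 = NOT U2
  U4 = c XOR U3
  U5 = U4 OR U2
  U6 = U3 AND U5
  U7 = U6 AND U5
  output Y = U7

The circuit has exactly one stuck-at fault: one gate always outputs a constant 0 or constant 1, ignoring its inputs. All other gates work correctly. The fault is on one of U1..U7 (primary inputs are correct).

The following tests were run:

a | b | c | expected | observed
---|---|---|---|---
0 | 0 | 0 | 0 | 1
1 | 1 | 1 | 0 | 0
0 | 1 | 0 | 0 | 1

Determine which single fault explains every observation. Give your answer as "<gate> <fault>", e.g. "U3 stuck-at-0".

Fault-free values for test 1 (a=0, b=0, c=0): U1=1, U2=1, U3=0, U4=0, U5=1, U6=0, U7=0, giving Y=0. Observed 1.
Test 1: faults giving observed 1 are {U1 stuck-at-0, U2 stuck-at-0, U3 stuck-at-1, U6 stuck-at-1, U7 stuck-at-1}.
Test 2 (a=1, b=1, c=1): fault-free U1=0, U2=1, U3=0, U4=1, U5=1, U6=0, U7=0 → 0; observed 0. Eliminates U3 stuck-at-1, U6 stuck-at-1, U7 stuck-at-1.
Test 3 (a=0, b=1, c=0): fault-free U1=1, U2=1, U3=0, U4=0, U5=1, U6=0, U7=0 → 0; observed 1. Eliminates U1 stuck-at-0.
Only U2 stuck-at-0 is consistent with every test.

U2 stuck-at-0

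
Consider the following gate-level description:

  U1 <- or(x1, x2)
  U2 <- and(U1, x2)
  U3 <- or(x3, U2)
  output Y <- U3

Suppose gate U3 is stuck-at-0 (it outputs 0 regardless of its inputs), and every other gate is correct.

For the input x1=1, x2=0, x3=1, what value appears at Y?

0

Propagate with U3 forced: U1=1, U2=0, U3=0 [stuck-at-0].
So Y = 0. (Without the fault it would be 1.)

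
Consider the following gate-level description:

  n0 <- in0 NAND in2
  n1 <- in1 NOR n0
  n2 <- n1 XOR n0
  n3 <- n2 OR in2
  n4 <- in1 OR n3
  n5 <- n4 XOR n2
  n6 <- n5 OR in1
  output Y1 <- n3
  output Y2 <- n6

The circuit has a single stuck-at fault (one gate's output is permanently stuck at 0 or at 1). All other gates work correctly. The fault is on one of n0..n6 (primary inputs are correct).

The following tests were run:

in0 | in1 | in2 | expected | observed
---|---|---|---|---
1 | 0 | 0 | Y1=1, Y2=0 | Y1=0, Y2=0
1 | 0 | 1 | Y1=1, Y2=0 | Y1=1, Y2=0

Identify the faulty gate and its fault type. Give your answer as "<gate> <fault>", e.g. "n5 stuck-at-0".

Fault-free values for test 1 (in0=1, in1=0, in2=0): n0=1, n1=0, n2=1, n3=1, n4=1, n5=0, n6=0, giving Y1=1, Y2=0. Observed Y1=0, Y2=0.
Test 1: faults giving observed Y1=0, Y2=0 are {n1 stuck-at-1, n2 stuck-at-0}.
Test 2 (in0=1, in1=0, in2=1): fault-free n0=0, n1=1, n2=1, n3=1, n4=1, n5=0, n6=0 → Y1=1, Y2=0; observed Y1=1, Y2=0. Eliminates n2 stuck-at-0.
Only n1 stuck-at-1 is consistent with every test.

n1 stuck-at-1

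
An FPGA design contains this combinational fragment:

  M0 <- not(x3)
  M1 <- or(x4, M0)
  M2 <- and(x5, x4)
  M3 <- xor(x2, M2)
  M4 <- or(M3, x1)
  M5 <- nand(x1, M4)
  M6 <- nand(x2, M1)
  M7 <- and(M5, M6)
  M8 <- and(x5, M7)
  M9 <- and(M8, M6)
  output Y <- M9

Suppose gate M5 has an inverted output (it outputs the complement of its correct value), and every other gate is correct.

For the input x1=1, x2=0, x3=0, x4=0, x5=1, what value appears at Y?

1

Propagate with M5 forced: M0=1, M1=1, M2=0, M3=0, M4=1, M5=1 [inverted output], M6=1, M7=1, M8=1, M9=1.
So Y = 1. (Without the fault it would be 0.)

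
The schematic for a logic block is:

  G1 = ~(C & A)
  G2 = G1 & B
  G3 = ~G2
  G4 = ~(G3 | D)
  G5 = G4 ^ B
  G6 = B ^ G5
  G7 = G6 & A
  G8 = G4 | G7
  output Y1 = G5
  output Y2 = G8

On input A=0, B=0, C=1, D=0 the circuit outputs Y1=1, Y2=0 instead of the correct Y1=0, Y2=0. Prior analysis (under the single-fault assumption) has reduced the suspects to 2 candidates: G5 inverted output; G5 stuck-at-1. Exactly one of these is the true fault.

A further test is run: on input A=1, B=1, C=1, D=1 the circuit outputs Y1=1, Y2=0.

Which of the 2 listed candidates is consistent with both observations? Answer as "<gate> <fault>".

Evaluate each candidate on input A=1, B=1, C=1, D=1:
  G5 inverted output: G1=0, G2=0, G3=1, G4=0, G5=0 [inverted output], G6=1, G7=1, G8=1 → Y1=0, Y2=1 — eliminated
  G5 stuck-at-1: G1=0, G2=0, G3=1, G4=0, G5=1 [stuck-at-1], G6=0, G7=0, G8=0 → Y1=1, Y2=0 — matches
Only G5 stuck-at-1 reproduces the observed Y1=1, Y2=0.

G5 stuck-at-1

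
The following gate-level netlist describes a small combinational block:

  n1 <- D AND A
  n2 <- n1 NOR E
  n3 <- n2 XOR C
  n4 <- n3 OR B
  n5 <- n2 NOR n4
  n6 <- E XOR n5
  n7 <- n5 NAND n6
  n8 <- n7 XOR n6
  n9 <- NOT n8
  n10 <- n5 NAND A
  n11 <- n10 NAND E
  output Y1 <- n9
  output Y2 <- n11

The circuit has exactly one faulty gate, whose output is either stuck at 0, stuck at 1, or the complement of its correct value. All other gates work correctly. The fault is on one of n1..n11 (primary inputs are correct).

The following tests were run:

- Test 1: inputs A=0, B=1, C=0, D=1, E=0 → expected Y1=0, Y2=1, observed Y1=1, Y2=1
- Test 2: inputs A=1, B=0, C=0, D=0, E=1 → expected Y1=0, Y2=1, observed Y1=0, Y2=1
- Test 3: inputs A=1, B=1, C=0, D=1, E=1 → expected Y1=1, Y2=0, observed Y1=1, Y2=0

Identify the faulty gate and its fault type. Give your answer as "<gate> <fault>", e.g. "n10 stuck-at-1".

Fault-free values for test 1 (A=0, B=1, C=0, D=1, E=0): n1=0, n2=1, n3=1, n4=1, n5=0, n6=0, n7=1, n8=1, n9=0, n10=1, n11=1, giving Y1=0, Y2=1. Observed Y1=1, Y2=1.
Test 1: faults giving observed Y1=1, Y2=1 are {n6 stuck-at-1, n6 inverted output, n7 stuck-at-0, n7 inverted output, n8 stuck-at-0, n8 inverted output, n9 stuck-at-1, n9 inverted output}.
Test 2 (A=1, B=0, C=0, D=0, E=1): fault-free n1=0, n2=0, n3=0, n4=0, n5=1, n6=0, n7=1, n8=1, n9=0, n10=0, n11=1 → Y1=0, Y2=1; observed Y1=0, Y2=1. Eliminates n7 stuck-at-0, n7 inverted output, n8 stuck-at-0, n8 inverted output, n9 stuck-at-1, n9 inverted output.
Test 3 (A=1, B=1, C=0, D=1, E=1): fault-free n1=1, n2=0, n3=0, n4=1, n5=0, n6=1, n7=1, n8=0, n9=1, n10=1, n11=0 → Y1=1, Y2=0; observed Y1=1, Y2=0. Eliminates n6 inverted output.
Only n6 stuck-at-1 is consistent with every test.

n6 stuck-at-1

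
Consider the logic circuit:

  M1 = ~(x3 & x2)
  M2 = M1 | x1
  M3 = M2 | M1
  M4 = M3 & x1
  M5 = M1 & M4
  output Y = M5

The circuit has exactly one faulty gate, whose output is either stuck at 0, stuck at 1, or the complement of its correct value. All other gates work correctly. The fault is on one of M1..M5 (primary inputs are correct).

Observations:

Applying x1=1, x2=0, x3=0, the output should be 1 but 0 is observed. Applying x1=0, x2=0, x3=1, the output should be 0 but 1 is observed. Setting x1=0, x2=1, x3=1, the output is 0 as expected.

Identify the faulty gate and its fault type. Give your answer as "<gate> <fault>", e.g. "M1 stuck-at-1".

M4 inverted output

Fault-free values for test 1 (x1=1, x2=0, x3=0): M1=1, M2=1, M3=1, M4=1, M5=1, giving Y=1. Observed 0.
Test 1: faults giving observed 0 are {M1 stuck-at-0, M1 inverted output, M3 stuck-at-0, M3 inverted output, M4 stuck-at-0, M4 inverted output, M5 stuck-at-0, M5 inverted output}.
Test 2 (x1=0, x2=0, x3=1): fault-free M1=1, M2=1, M3=1, M4=0, M5=0 → 0; observed 1. Eliminates M1 stuck-at-0, M1 inverted output, M3 stuck-at-0, M3 inverted output, M4 stuck-at-0, M5 stuck-at-0.
Test 3 (x1=0, x2=1, x3=1): fault-free M1=0, M2=0, M3=0, M4=0, M5=0 → 0; observed 0. Eliminates M5 inverted output.
Only M4 inverted output is consistent with every test.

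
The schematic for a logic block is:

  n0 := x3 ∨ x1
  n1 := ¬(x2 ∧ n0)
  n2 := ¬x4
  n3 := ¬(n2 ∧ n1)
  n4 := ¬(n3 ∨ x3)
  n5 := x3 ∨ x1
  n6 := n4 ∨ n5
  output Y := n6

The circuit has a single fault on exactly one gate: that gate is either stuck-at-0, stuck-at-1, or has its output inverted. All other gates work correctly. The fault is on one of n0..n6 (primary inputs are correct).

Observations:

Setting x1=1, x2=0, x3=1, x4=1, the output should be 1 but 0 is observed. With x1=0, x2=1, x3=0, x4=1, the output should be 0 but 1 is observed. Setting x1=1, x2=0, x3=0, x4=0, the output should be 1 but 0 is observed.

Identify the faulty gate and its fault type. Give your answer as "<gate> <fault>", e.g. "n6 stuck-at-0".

n6 inverted output

Fault-free values for test 1 (x1=1, x2=0, x3=1, x4=1): n0=1, n1=1, n2=0, n3=1, n4=0, n5=1, n6=1, giving Y=1. Observed 0.
Test 1: faults giving observed 0 are {n5 stuck-at-0, n5 inverted output, n6 stuck-at-0, n6 inverted output}.
Test 2 (x1=0, x2=1, x3=0, x4=1): fault-free n0=0, n1=1, n2=0, n3=1, n4=0, n5=0, n6=0 → 0; observed 1. Eliminates n5 stuck-at-0, n6 stuck-at-0.
Test 3 (x1=1, x2=0, x3=0, x4=0): fault-free n0=1, n1=1, n2=1, n3=0, n4=1, n5=1, n6=1 → 1; observed 0. Eliminates n5 inverted output.
Only n6 inverted output is consistent with every test.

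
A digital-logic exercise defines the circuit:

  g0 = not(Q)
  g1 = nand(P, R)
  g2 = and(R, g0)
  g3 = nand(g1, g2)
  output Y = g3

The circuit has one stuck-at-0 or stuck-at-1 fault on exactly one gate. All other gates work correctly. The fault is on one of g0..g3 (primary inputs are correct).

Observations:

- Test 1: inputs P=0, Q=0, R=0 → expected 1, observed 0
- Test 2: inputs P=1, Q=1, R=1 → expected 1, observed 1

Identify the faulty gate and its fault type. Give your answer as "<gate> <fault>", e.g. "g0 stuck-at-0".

Fault-free values for test 1 (P=0, Q=0, R=0): g0=1, g1=1, g2=0, g3=1, giving Y=1. Observed 0.
Test 1: faults giving observed 0 are {g2 stuck-at-1, g3 stuck-at-0}.
Test 2 (P=1, Q=1, R=1): fault-free g0=0, g1=0, g2=0, g3=1 → 1; observed 1. Eliminates g3 stuck-at-0.
Only g2 stuck-at-1 is consistent with every test.

g2 stuck-at-1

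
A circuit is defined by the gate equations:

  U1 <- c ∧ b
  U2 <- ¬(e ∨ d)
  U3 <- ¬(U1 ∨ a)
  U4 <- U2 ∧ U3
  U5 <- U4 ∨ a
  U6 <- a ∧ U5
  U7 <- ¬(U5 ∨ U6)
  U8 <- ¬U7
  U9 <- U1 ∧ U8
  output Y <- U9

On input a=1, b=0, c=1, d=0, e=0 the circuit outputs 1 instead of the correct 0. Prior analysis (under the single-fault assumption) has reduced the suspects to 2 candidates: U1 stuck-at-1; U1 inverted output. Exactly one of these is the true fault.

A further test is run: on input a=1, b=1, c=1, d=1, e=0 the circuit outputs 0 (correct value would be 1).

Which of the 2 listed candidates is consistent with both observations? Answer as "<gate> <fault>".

U1 inverted output

Evaluate each candidate on input a=1, b=1, c=1, d=1, e=0:
  U1 stuck-at-1: U1=1 [stuck-at-1], U2=0, U3=0, U4=0, U5=1, U6=1, U7=0, U8=1, U9=1 → 1 — eliminated
  U1 inverted output: U1=0 [inverted output], U2=0, U3=0, U4=0, U5=1, U6=1, U7=0, U8=1, U9=0 → 0 — matches
Only U1 inverted output reproduces the observed 0.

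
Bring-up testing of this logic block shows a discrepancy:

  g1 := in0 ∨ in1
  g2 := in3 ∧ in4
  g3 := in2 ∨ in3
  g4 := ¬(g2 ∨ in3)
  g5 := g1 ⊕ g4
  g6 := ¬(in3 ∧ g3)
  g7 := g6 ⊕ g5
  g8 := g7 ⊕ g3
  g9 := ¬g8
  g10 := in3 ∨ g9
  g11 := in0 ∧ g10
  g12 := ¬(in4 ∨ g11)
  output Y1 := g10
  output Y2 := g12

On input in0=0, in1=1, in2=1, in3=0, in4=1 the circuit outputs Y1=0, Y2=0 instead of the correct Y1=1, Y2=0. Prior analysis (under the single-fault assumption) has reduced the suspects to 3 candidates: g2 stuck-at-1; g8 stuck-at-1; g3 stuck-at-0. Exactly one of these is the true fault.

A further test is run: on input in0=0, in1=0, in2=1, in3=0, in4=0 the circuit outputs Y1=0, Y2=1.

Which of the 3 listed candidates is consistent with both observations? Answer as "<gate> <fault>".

Evaluate each candidate on input in0=0, in1=0, in2=1, in3=0, in4=0:
  g2 stuck-at-1: g1=0, g2=1 [stuck-at-1], g3=1, g4=0, g5=0, g6=1, g7=1, g8=0, g9=1, g10=1, g11=0, g12=1 → Y1=1, Y2=1 — eliminated
  g8 stuck-at-1: g1=0, g2=0, g3=1, g4=1, g5=1, g6=1, g7=0, g8=1 [stuck-at-1], g9=0, g10=0, g11=0, g12=1 → Y1=0, Y2=1 — matches
  g3 stuck-at-0: g1=0, g2=0, g3=0 [stuck-at-0], g4=1, g5=1, g6=1, g7=0, g8=0, g9=1, g10=1, g11=0, g12=1 → Y1=1, Y2=1 — eliminated
Only g8 stuck-at-1 reproduces the observed Y1=0, Y2=1.

g8 stuck-at-1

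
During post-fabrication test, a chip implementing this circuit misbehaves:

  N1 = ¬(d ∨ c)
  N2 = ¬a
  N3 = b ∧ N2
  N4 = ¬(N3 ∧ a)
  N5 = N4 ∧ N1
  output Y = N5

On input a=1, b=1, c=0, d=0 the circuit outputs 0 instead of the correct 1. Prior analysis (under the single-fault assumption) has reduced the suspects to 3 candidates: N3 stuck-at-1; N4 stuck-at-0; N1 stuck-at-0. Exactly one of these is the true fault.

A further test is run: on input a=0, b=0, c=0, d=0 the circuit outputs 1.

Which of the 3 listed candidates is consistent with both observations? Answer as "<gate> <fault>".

Evaluate each candidate on input a=0, b=0, c=0, d=0:
  N3 stuck-at-1: N1=1, N2=1, N3=1 [stuck-at-1], N4=1, N5=1 → 1 — matches
  N4 stuck-at-0: N1=1, N2=1, N3=0, N4=0 [stuck-at-0], N5=0 → 0 — eliminated
  N1 stuck-at-0: N1=0 [stuck-at-0], N2=1, N3=0, N4=1, N5=0 → 0 — eliminated
Only N3 stuck-at-1 reproduces the observed 1.

N3 stuck-at-1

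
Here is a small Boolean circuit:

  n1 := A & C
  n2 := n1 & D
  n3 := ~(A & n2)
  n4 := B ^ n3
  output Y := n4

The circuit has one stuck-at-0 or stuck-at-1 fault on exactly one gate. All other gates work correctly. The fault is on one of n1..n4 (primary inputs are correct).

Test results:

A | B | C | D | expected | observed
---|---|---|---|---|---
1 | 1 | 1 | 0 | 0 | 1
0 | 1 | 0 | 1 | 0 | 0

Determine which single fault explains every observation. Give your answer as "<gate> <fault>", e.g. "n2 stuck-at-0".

n2 stuck-at-1

Fault-free values for test 1 (A=1, B=1, C=1, D=0): n1=1, n2=0, n3=1, n4=0, giving Y=0. Observed 1.
Test 1: faults giving observed 1 are {n2 stuck-at-1, n3 stuck-at-0, n4 stuck-at-1}.
Test 2 (A=0, B=1, C=0, D=1): fault-free n1=0, n2=0, n3=1, n4=0 → 0; observed 0. Eliminates n3 stuck-at-0, n4 stuck-at-1.
Only n2 stuck-at-1 is consistent with every test.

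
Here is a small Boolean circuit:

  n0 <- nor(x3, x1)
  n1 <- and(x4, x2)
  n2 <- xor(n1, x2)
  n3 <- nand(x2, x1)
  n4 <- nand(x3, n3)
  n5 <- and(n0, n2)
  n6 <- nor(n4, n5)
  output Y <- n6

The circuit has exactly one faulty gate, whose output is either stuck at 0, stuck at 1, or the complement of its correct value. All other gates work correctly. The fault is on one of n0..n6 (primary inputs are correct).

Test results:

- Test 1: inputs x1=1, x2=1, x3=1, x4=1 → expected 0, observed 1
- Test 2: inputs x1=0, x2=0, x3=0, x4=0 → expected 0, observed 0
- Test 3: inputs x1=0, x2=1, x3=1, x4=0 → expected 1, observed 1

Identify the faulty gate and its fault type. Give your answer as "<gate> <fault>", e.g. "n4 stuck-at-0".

Fault-free values for test 1 (x1=1, x2=1, x3=1, x4=1): n0=0, n1=1, n2=0, n3=0, n4=1, n5=0, n6=0, giving Y=0. Observed 1.
Test 1: faults giving observed 1 are {n3 stuck-at-1, n3 inverted output, n4 stuck-at-0, n4 inverted output, n6 stuck-at-1, n6 inverted output}.
Test 2 (x1=0, x2=0, x3=0, x4=0): fault-free n0=1, n1=0, n2=0, n3=1, n4=1, n5=0, n6=0 → 0; observed 0. Eliminates n4 stuck-at-0, n4 inverted output, n6 stuck-at-1, n6 inverted output.
Test 3 (x1=0, x2=1, x3=1, x4=0): fault-free n0=0, n1=0, n2=1, n3=1, n4=0, n5=0, n6=1 → 1; observed 1. Eliminates n3 inverted output.
Only n3 stuck-at-1 is consistent with every test.

n3 stuck-at-1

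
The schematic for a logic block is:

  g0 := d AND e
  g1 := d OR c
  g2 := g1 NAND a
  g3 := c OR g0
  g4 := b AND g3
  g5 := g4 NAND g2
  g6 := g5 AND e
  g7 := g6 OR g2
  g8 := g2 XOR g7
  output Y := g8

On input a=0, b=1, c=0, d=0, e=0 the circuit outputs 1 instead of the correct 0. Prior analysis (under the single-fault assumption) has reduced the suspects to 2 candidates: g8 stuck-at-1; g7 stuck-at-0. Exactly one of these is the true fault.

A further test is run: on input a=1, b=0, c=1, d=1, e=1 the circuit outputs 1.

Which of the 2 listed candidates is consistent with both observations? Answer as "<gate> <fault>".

Evaluate each candidate on input a=1, b=0, c=1, d=1, e=1:
  g8 stuck-at-1: g0=1, g1=1, g2=0, g3=1, g4=0, g5=1, g6=1, g7=1, g8=1 [stuck-at-1] → 1 — matches
  g7 stuck-at-0: g0=1, g1=1, g2=0, g3=1, g4=0, g5=1, g6=1, g7=0 [stuck-at-0], g8=0 → 0 — eliminated
Only g8 stuck-at-1 reproduces the observed 1.

g8 stuck-at-1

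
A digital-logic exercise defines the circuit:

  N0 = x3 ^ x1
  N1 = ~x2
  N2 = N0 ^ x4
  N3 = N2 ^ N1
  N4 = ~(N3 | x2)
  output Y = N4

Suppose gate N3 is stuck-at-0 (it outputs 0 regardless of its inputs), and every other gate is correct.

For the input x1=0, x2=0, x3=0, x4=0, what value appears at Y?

Propagate with N3 forced: N0=0, N1=1, N2=0, N3=0 [stuck-at-0], N4=1.
So Y = 1. (Without the fault it would be 0.)

1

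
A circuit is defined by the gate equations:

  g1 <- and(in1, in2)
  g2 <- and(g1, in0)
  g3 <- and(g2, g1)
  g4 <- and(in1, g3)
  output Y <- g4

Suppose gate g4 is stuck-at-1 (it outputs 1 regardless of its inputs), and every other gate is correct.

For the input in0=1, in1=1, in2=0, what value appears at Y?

Propagate with g4 forced: g1=0, g2=0, g3=0, g4=1 [stuck-at-1].
So Y = 1. (Without the fault it would be 0.)

1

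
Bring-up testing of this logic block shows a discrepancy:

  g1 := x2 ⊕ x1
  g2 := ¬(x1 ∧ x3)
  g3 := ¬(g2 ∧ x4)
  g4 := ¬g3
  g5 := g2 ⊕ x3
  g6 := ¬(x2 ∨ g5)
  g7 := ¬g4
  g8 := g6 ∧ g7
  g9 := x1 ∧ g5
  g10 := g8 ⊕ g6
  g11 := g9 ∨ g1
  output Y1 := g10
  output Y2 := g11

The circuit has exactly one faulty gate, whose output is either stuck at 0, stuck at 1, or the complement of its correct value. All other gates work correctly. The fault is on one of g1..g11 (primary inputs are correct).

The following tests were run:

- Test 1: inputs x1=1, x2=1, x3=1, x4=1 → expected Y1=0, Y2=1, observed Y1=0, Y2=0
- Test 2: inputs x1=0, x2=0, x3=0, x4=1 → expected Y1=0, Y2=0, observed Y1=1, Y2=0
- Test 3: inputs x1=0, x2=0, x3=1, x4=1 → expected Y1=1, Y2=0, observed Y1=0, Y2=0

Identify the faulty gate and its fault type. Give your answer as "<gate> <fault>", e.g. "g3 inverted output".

g5 inverted output

Fault-free values for test 1 (x1=1, x2=1, x3=1, x4=1): g1=0, g2=0, g3=1, g4=0, g5=1, g6=0, g7=1, g8=0, g9=1, g10=0, g11=1, giving Y1=0, Y2=1. Observed Y1=0, Y2=0.
Test 1: faults giving observed Y1=0, Y2=0 are {g2 stuck-at-1, g2 inverted output, g5 stuck-at-0, g5 inverted output, g9 stuck-at-0, g9 inverted output, g11 stuck-at-0, g11 inverted output}.
Test 2 (x1=0, x2=0, x3=0, x4=1): fault-free g1=0, g2=1, g3=0, g4=1, g5=1, g6=0, g7=0, g8=0, g9=0, g10=0, g11=0 → Y1=0, Y2=0; observed Y1=1, Y2=0. Eliminates g2 stuck-at-1, g2 inverted output, g9 stuck-at-0, g9 inverted output, g11 stuck-at-0, g11 inverted output.
Test 3 (x1=0, x2=0, x3=1, x4=1): fault-free g1=0, g2=1, g3=0, g4=1, g5=0, g6=1, g7=0, g8=0, g9=0, g10=1, g11=0 → Y1=1, Y2=0; observed Y1=0, Y2=0. Eliminates g5 stuck-at-0.
Only g5 inverted output is consistent with every test.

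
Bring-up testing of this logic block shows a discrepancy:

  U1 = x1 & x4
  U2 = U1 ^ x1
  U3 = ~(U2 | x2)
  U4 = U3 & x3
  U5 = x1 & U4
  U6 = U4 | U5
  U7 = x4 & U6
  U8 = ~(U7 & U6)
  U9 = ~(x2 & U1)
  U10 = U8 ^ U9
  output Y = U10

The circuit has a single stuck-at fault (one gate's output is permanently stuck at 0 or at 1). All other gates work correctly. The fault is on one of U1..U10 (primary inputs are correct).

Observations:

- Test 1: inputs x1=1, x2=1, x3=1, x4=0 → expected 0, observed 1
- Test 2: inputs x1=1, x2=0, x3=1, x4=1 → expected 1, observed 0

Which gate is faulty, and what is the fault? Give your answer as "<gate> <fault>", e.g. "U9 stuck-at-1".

Fault-free values for test 1 (x1=1, x2=1, x3=1, x4=0): U1=0, U2=1, U3=0, U4=0, U5=0, U6=0, U7=0, U8=1, U9=1, U10=0, giving Y=0. Observed 1.
Test 1: faults giving observed 1 are {U1 stuck-at-1, U8 stuck-at-0, U9 stuck-at-0, U10 stuck-at-1}.
Test 2 (x1=1, x2=0, x3=1, x4=1): fault-free U1=1, U2=0, U3=1, U4=1, U5=1, U6=1, U7=1, U8=0, U9=1, U10=1 → 1; observed 0. Eliminates U1 stuck-at-1, U8 stuck-at-0, U10 stuck-at-1.
Only U9 stuck-at-0 is consistent with every test.

U9 stuck-at-0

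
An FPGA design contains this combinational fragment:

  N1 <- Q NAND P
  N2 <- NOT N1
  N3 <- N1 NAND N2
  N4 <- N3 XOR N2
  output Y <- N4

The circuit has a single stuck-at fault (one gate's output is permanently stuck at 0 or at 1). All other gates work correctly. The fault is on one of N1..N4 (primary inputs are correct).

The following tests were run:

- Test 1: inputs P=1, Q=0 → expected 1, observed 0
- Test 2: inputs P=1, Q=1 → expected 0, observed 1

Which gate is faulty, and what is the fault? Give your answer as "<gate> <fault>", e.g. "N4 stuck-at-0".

N3 stuck-at-0

Fault-free values for test 1 (P=1, Q=0): N1=1, N2=0, N3=1, N4=1, giving Y=1. Observed 0.
Test 1: faults giving observed 0 are {N1 stuck-at-0, N3 stuck-at-0, N4 stuck-at-0}.
Test 2 (P=1, Q=1): fault-free N1=0, N2=1, N3=1, N4=0 → 0; observed 1. Eliminates N1 stuck-at-0, N4 stuck-at-0.
Only N3 stuck-at-0 is consistent with every test.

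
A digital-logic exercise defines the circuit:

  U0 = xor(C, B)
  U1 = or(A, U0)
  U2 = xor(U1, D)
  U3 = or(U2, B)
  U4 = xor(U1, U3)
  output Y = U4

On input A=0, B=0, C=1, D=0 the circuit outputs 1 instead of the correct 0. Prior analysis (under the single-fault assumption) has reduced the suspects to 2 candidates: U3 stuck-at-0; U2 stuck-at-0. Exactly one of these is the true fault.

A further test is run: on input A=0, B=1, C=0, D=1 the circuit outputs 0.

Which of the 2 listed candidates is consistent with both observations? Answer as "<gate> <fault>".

Evaluate each candidate on input A=0, B=1, C=0, D=1:
  U3 stuck-at-0: U0=1, U1=1, U2=0, U3=0 [stuck-at-0], U4=1 → 1 — eliminated
  U2 stuck-at-0: U0=1, U1=1, U2=0 [stuck-at-0], U3=1, U4=0 → 0 — matches
Only U2 stuck-at-0 reproduces the observed 0.

U2 stuck-at-0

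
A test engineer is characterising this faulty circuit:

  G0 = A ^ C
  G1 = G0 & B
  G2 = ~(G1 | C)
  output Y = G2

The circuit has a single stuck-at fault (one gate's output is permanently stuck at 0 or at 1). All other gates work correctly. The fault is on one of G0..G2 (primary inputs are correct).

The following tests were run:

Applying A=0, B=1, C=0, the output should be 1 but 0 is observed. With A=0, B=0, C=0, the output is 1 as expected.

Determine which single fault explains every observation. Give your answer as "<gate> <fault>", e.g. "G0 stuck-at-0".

Fault-free values for test 1 (A=0, B=1, C=0): G0=0, G1=0, G2=1, giving Y=1. Observed 0.
Test 1: faults giving observed 0 are {G0 stuck-at-1, G1 stuck-at-1, G2 stuck-at-0}.
Test 2 (A=0, B=0, C=0): fault-free G0=0, G1=0, G2=1 → 1; observed 1. Eliminates G1 stuck-at-1, G2 stuck-at-0.
Only G0 stuck-at-1 is consistent with every test.

G0 stuck-at-1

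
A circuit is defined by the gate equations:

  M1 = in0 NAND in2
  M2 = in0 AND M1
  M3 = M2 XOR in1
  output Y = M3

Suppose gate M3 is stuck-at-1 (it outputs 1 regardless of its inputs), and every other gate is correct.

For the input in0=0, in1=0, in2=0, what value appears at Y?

1

Propagate with M3 forced: M1=1, M2=0, M3=1 [stuck-at-1].
So Y = 1. (Without the fault it would be 0.)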